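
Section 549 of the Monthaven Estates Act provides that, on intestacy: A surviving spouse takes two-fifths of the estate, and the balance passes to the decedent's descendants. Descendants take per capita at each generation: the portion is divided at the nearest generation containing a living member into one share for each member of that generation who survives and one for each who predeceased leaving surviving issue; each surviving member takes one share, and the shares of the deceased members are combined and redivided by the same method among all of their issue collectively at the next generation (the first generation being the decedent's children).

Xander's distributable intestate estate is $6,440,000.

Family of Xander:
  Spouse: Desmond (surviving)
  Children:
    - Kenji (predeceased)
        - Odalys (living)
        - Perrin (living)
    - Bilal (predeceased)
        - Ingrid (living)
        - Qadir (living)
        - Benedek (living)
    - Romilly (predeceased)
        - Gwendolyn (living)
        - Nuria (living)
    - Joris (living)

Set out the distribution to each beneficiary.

Desmond takes two-fifths of $6,440,000 = $2,576,000. The remaining $3,864,000 passes to the descendants.
The descendants' portion ($3,864,000) is divided at the children's generation into 4 shares of $966,000. Joris takes $966,000. The 3 shares of the deceased (Kenji, Bilal, and Romilly) are combined into a pool of $2,898,000.
That pool ($2,898,000) is divided at the grandchildren's generation equally among Odalys, Perrin, Ingrid, Qadir, Benedek, Gwendolyn, and Nuria: $414,000 each.

Desmond: $2,576,000; Odalys: $414,000; Perrin: $414,000; Ingrid: $414,000; Qadir: $414,000; Benedek: $414,000; Gwendolyn: $414,000; Nuria: $414,000; Joris: $966,000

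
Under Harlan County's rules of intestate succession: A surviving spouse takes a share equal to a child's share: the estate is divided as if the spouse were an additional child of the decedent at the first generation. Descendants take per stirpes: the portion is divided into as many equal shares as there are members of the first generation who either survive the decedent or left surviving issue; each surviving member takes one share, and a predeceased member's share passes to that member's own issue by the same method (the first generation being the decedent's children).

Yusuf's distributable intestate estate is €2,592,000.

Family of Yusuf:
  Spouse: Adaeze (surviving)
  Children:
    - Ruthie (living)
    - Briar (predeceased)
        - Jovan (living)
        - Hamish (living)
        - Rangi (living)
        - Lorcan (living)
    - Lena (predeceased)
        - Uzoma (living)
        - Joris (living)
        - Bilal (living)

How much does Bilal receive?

Bilal receives €216,000.

The spouse counts as an additional share at the children's level, so there are 4 primary shares of €648,000. Adaeze takes one such share (€648,000).
The children's combined portion (€1,944,000) is divided into 3 shares of €648,000: Ruthie takes €648,000; Briar's €648,000 share passes to Briar's issue; Lena's €648,000 share passes to Lena's issue.
Briar's share (€648,000) is divided into 4 shares of €162,000: Jovan, Hamish, Rangi, and Lorcan each take €162,000.
Lena's share (€648,000) is divided into 3 shares of €216,000: Uzoma, Joris, and Bilal each take €216,000.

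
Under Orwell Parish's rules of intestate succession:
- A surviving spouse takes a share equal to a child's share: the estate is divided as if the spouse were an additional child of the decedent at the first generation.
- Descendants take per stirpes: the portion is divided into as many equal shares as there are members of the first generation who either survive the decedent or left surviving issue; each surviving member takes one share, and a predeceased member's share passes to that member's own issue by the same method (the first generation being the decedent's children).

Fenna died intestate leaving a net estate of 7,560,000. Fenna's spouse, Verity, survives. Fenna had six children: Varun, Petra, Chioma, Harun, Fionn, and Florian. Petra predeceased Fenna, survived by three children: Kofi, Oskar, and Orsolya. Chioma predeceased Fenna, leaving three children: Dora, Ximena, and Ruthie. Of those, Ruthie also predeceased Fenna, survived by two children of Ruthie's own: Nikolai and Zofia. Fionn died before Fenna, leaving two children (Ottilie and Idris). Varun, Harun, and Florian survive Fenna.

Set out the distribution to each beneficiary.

The spouse counts as an additional share at the children's level, so there are 7 primary shares of 1,080,000. Verity takes one such share (1,080,000).
The children's combined portion (6,480,000) is divided into 6 shares of 1,080,000: Varun, Harun, and Florian each take 1,080,000; Petra's 1,080,000 share passes to Petra's issue; Chioma's 1,080,000 share passes to Chioma's issue; Fionn's 1,080,000 share passes to Fionn's issue.
Petra's share (1,080,000) is divided into 3 shares of 360,000: Kofi, Oskar, and Orsolya each take 360,000.
Chioma's share (1,080,000) is divided into 3 shares of 360,000: Dora and Ximena each take 360,000; Ruthie's 360,000 share passes to Ruthie's issue.
Ruthie's share (360,000) is divided into 2 shares of 180,000: Nikolai and Zofia each take 180,000.
Fionn's share (1,080,000) is divided into 2 shares of 540,000: Ottilie and Idris each take 540,000.

Verity: 1,080,000; Varun: 1,080,000; Kofi: 360,000; Oskar: 360,000; Orsolya: 360,000; Dora: 360,000; Ximena: 360,000; Nikolai: 180,000; Zofia: 180,000; Harun: 1,080,000; Ottilie: 540,000; Idris: 540,000; Florian: 1,080,000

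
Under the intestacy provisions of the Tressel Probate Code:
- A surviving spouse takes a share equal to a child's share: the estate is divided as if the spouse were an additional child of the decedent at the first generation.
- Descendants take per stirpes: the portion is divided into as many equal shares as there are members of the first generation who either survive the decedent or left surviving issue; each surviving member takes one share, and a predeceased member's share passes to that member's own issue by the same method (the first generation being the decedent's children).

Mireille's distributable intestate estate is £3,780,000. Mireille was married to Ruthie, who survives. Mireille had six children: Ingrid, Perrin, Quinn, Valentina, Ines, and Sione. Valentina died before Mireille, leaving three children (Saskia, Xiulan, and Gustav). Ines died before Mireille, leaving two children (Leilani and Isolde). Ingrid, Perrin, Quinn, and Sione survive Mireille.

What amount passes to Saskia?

Saskia receives £180,000.

The spouse counts as an additional share at the children's level, so there are 7 primary shares of £540,000. Ruthie takes one such share (£540,000).
The children's combined portion (£3,240,000) is divided into 6 shares of £540,000: Ingrid, Perrin, Quinn, and Sione each take £540,000; Valentina's £540,000 share passes to Valentina's issue; Ines's £540,000 share passes to Ines's issue.
Valentina's share (£540,000) is divided into 3 shares of £180,000: Saskia, Xiulan, and Gustav each take £180,000.
Ines's share (£540,000) is divided into 2 shares of £270,000: Leilani and Isolde each take £270,000.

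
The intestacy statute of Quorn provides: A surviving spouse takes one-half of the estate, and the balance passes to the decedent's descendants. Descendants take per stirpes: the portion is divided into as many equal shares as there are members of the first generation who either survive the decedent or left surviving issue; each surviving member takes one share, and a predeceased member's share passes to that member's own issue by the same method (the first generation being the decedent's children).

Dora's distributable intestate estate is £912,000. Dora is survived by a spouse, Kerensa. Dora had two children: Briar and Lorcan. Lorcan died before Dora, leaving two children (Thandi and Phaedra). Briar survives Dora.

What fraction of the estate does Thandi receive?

Thandi receives 1/8 of the estate.

Kerensa takes one-half of £912,000 = £456,000. The remaining £456,000 passes to the descendants.
The descendants' portion (£456,000) is divided into 2 shares of £228,000: Briar takes £228,000; Lorcan's £228,000 share passes to Lorcan's issue.
Lorcan's share (£228,000) is divided into 2 shares of £114,000: Thandi and Phaedra each take £114,000.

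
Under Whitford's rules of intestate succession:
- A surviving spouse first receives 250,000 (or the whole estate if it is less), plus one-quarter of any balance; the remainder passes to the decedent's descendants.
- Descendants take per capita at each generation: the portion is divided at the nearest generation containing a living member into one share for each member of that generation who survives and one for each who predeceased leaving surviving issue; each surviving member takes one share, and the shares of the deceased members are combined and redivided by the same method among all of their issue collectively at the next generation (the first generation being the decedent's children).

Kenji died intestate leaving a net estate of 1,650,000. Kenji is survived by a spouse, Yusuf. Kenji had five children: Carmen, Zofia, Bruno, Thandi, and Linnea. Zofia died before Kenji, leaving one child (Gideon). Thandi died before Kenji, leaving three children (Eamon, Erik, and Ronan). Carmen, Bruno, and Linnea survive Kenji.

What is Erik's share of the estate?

Yusuf first takes 250,000, leaving a balance of 1,400,000. Yusuf then takes one-quarter of the balance (350,000), for a total of 600,000. The remaining 1,050,000 passes to the descendants.
The descendants' portion (1,050,000) is divided at the children's generation into 5 shares of 210,000. Carmen, Bruno, and Linnea each take 210,000. The 2 shares of the deceased (Zofia and Thandi) are combined into a pool of 420,000.
That pool (420,000) is divided at the grandchildren's generation equally among Gideon, Eamon, Erik, and Ronan: 105,000 each.

Erik receives 105,000.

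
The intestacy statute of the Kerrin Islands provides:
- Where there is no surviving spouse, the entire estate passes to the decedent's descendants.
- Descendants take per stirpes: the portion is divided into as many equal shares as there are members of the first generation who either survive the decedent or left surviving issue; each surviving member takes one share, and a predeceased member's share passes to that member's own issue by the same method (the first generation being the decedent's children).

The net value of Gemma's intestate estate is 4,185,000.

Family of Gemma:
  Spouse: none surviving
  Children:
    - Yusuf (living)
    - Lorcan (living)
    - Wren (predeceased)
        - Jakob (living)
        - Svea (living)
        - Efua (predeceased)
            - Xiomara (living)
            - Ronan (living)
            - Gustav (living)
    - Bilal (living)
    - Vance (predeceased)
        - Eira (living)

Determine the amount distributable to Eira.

The entire 4,185,000 passes to the descendants.
That amount (4,185,000) is divided into 5 shares of 837,000: Yusuf, Lorcan, and Bilal each take 837,000; Wren's 837,000 share passes to Wren's issue; Vance's 837,000 share passes to Vance's issue.
Wren's share (837,000) is divided into 3 shares of 279,000: Jakob and Svea each take 279,000; Efua's 279,000 share passes to Efua's issue.
Efua's share (279,000) is divided into 3 shares of 93,000: Xiomara, Ronan, and Gustav each take 93,000.
Vance's share (837,000) passes entirely to Eira.

Eira receives 837,000.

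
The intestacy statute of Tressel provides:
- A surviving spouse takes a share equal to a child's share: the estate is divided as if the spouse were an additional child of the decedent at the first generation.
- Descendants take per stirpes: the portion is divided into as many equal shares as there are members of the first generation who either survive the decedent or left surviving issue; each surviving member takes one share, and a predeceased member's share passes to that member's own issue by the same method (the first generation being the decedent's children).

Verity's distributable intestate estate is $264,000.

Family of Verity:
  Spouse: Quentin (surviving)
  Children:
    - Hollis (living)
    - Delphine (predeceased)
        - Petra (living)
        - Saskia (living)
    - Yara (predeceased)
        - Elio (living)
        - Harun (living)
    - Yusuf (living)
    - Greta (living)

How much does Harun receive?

The spouse counts as an additional share at the children's level, so there are 6 primary shares of $44,000. Quentin takes one such share ($44,000).
The children's combined portion ($220,000) is divided into 5 shares of $44,000: Hollis, Yusuf, and Greta each take $44,000; Delphine's $44,000 share passes to Delphine's issue; Yara's $44,000 share passes to Yara's issue.
Delphine's share ($44,000) is divided into 2 shares of $22,000: Petra and Saskia each take $22,000.
Yara's share ($44,000) is divided into 2 shares of $22,000: Elio and Harun each take $22,000.

Harun receives $22,000.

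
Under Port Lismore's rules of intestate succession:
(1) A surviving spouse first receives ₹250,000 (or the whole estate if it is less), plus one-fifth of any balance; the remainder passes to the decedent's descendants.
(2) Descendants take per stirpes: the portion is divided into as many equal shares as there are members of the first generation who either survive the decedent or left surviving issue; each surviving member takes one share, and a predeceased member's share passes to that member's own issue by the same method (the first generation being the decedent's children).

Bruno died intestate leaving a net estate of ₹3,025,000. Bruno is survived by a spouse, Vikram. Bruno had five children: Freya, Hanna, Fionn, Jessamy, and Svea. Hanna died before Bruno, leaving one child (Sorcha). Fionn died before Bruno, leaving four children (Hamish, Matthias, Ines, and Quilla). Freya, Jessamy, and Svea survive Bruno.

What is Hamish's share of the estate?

Vikram first takes ₹250,000, leaving a balance of ₹2,775,000. Vikram then takes one-fifth of the balance (₹555,000), for a total of ₹805,000. The remaining ₹2,220,000 passes to the descendants.
The descendants' portion (₹2,220,000) is divided into 5 shares of ₹444,000: Freya, Jessamy, and Svea each take ₹444,000; Hanna's ₹444,000 share passes to Hanna's issue; Fionn's ₹444,000 share passes to Fionn's issue.
Hanna's share (₹444,000) passes entirely to Sorcha.
Fionn's share (₹444,000) is divided into 4 shares of ₹111,000: Hamish, Matthias, Ines, and Quilla each take ₹111,000.

Hamish receives ₹111,000.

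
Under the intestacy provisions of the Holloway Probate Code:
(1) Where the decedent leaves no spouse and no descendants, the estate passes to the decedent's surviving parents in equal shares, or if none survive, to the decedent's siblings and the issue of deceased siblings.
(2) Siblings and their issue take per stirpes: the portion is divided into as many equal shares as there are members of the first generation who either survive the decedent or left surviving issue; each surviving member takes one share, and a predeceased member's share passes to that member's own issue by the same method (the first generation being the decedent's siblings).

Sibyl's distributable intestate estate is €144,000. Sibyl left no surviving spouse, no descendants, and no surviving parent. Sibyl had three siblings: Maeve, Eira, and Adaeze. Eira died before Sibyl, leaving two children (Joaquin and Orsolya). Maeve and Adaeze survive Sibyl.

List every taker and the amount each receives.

The entire €144,000 passes to the siblings and their issue.
That amount (€144,000) is divided into 3 shares of €48,000: Maeve and Adaeze each take €48,000; Eira's €48,000 share passes to Eira's issue.
Eira's share (€48,000) is divided into 2 shares of €24,000: Joaquin and Orsolya each take €24,000.

Maeve: €48,000; Joaquin: €24,000; Orsolya: €24,000; Adaeze: €48,000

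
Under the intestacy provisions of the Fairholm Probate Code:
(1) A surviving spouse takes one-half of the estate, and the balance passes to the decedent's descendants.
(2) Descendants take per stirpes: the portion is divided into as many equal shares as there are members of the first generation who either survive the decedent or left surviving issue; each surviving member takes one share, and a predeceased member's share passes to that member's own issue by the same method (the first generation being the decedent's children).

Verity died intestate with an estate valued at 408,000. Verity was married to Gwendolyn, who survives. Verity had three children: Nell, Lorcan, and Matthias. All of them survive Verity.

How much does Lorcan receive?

Lorcan receives 68,000.

Gwendolyn takes one-half of 408,000 = 204,000. The remaining 204,000 passes to the descendants.
The descendants' portion (204,000) is divided into 3 shares of 68,000: Nell, Lorcan, and Matthias each take 68,000.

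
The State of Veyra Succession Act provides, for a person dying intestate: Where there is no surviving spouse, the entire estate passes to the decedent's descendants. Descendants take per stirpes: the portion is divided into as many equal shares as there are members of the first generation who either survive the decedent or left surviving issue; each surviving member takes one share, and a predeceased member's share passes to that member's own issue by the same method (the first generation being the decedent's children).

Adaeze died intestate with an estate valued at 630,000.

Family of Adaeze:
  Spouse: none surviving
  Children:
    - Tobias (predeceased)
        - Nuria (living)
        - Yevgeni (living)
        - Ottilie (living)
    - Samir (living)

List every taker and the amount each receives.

Nuria: 105,000; Yevgeni: 105,000; Ottilie: 105,000; Samir: 315,000

The entire 630,000 passes to the descendants.
That amount (630,000) is divided into 2 shares of 315,000: Samir takes 315,000; Tobias's 315,000 share passes to Tobias's issue.
Tobias's share (315,000) is divided into 3 shares of 105,000: Nuria, Yevgeni, and Ottilie each take 105,000.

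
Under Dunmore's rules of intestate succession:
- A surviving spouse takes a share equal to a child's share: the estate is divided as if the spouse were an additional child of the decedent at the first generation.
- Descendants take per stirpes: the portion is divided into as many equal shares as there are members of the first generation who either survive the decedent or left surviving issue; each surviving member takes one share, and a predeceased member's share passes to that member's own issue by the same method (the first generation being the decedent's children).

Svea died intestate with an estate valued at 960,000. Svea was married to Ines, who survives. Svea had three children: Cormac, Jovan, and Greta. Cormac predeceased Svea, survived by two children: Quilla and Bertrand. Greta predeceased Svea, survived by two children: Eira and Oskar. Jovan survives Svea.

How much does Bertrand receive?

Bertrand receives 120,000.

The spouse counts as an additional share at the children's level, so there are 4 primary shares of 240,000. Ines takes one such share (240,000).
The children's combined portion (720,000) is divided into 3 shares of 240,000: Jovan takes 240,000; Cormac's 240,000 share passes to Cormac's issue; Greta's 240,000 share passes to Greta's issue.
Cormac's share (240,000) is divided into 2 shares of 120,000: Quilla and Bertrand each take 120,000.
Greta's share (240,000) is divided into 2 shares of 120,000: Eira and Oskar each take 120,000.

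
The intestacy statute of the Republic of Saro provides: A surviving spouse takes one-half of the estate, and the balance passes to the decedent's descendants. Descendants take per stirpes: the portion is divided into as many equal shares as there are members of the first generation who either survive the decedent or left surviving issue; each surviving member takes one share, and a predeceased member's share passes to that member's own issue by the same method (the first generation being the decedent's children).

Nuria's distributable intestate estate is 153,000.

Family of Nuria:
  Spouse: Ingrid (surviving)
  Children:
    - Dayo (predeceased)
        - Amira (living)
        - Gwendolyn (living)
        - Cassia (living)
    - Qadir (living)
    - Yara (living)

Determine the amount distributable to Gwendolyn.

Gwendolyn receives 8,500.

Ingrid takes one-half of 153,000 = 76,500. The remaining 76,500 passes to the descendants.
The descendants' portion (76,500) is divided into 3 shares of 25,500: Qadir and Yara each take 25,500; Dayo's 25,500 share passes to Dayo's issue.
Dayo's share (25,500) is divided into 3 shares of 8,500: Amira, Gwendolyn, and Cassia each take 8,500.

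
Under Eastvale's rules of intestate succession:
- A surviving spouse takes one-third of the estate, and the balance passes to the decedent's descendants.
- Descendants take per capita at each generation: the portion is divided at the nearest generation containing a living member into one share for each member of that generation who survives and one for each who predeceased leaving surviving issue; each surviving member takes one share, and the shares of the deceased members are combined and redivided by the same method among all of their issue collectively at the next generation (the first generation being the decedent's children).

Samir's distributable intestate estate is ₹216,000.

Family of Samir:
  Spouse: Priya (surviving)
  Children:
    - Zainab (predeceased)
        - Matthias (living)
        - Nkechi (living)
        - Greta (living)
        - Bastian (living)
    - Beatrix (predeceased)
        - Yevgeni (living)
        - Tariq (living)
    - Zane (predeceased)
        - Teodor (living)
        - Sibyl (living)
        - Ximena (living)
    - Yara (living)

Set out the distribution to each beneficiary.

Priya: ₹72,000; Matthias: ₹12,000; Nkechi: ₹12,000; Greta: ₹12,000; Bastian: ₹12,000; Yevgeni: ₹12,000; Tariq: ₹12,000; Teodor: ₹12,000; Sibyl: ₹12,000; Ximena: ₹12,000; Yara: ₹36,000

Priya takes one-third of ₹216,000 = ₹72,000. The remaining ₹144,000 passes to the descendants.
The descendants' portion (₹144,000) is divided at the children's generation into 4 shares of ₹36,000. Yara takes ₹36,000. The 3 shares of the deceased (Zainab, Beatrix, and Zane) are combined into a pool of ₹108,000.
That pool (₹108,000) is divided at the grandchildren's generation equally among Matthias, Nkechi, Greta, Bastian, Yevgeni, Tariq, Teodor, Sibyl, and Ximena: ₹12,000 each.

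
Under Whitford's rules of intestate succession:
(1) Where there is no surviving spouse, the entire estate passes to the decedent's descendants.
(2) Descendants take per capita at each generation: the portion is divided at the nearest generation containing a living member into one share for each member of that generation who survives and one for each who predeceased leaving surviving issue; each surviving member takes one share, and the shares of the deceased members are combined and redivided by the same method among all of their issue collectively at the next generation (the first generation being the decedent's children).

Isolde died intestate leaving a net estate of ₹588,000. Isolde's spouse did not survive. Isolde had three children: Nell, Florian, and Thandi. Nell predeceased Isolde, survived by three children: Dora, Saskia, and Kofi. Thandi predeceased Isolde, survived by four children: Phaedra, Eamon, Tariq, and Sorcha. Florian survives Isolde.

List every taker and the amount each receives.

The entire ₹588,000 passes to the descendants.
That amount (₹588,000) is divided at the children's generation into 3 shares of ₹196,000. Florian takes ₹196,000. The 2 shares of the deceased (Nell and Thandi) are combined into a pool of ₹392,000.
That pool (₹392,000) is divided at the grandchildren's generation equally among Dora, Saskia, Kofi, Phaedra, Eamon, Tariq, and Sorcha: ₹56,000 each.

Dora: ₹56,000; Saskia: ₹56,000; Kofi: ₹56,000; Florian: ₹196,000; Phaedra: ₹56,000; Eamon: ₹56,000; Tariq: ₹56,000; Sorcha: ₹56,000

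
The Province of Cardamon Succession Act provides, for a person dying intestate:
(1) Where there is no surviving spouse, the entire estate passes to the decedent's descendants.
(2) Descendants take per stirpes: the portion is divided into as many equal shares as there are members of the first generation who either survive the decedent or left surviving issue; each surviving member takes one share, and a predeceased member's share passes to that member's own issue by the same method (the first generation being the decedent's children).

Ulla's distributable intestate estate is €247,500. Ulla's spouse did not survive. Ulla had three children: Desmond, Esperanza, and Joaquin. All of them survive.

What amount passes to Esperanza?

Esperanza receives €82,500.

The entire €247,500 passes to the descendants.
That amount (€247,500) is divided into 3 shares of €82,500: Desmond, Esperanza, and Joaquin each take €82,500.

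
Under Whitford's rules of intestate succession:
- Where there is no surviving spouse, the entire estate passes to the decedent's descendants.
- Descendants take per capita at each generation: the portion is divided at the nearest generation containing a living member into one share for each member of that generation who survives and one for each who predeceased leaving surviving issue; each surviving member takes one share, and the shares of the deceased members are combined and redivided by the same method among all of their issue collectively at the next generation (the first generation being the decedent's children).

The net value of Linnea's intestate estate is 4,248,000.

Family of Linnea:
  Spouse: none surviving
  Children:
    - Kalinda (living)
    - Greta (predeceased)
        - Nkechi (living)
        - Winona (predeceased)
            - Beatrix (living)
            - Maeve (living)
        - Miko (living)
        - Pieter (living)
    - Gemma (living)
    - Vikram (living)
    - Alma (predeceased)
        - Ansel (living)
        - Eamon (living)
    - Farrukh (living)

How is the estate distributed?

Kalinda: 708,000; Nkechi: 236,000; Beatrix: 118,000; Maeve: 118,000; Miko: 236,000; Pieter: 236,000; Gemma: 708,000; Vikram: 708,000; Ansel: 236,000; Eamon: 236,000; Farrukh: 708,000

The entire 4,248,000 passes to the descendants.
That amount (4,248,000) is divided at the children's generation into 6 shares of 708,000. Kalinda, Gemma, Vikram, and Farrukh each take 708,000. The 2 shares of the deceased (Greta and Alma) are combined into a pool of 1,416,000.
That pool (1,416,000) is divided at the grandchildren's generation into 6 shares of 236,000. Nkechi, Miko, Pieter, Ansel, and Eamon each take 236,000. The remaining share for the deceased Winona (236,000) is carried to the next generation.
That pool (236,000) is divided at the great-grandchildren's generation equally among Beatrix and Maeve: 118,000 each.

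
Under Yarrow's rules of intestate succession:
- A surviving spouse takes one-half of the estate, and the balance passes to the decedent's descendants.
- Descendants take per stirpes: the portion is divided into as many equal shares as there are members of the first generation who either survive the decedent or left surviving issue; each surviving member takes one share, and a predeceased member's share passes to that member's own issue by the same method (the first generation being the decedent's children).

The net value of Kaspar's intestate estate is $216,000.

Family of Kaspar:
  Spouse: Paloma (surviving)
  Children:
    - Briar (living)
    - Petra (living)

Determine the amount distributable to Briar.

Briar receives $54,000.

Paloma takes one-half of $216,000 = $108,000. The remaining $108,000 passes to the descendants.
The descendants' portion ($108,000) is divided into 2 shares of $54,000: Briar and Petra each take $54,000.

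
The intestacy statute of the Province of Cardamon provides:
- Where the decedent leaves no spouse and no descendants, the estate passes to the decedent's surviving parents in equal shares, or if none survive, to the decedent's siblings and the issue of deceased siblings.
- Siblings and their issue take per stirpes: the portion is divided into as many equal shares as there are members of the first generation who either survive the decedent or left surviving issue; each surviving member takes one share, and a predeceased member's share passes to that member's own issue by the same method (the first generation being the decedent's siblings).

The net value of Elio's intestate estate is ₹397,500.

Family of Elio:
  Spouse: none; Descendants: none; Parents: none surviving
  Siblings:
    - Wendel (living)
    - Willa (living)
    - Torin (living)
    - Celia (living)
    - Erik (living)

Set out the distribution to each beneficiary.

The entire ₹397,500 passes to the siblings and their issue.
That amount (₹397,500) is divided into 5 shares of ₹79,500: Wendel, Willa, Torin, Celia, and Erik each take ₹79,500.

Wendel: ₹79,500; Willa: ₹79,500; Torin: ₹79,500; Celia: ₹79,500; Erik: ₹79,500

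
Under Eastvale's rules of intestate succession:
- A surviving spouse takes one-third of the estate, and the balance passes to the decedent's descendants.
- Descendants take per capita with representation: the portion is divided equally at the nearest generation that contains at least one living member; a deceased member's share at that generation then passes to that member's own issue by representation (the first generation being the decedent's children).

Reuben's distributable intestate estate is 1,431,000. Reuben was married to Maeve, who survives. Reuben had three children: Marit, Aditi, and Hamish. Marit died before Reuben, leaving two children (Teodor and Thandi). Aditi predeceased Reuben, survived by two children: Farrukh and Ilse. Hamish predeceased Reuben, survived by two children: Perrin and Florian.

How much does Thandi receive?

Maeve takes one-third of 1,431,000 = 477,000. The remaining 954,000 passes to the descendants.
No child survives, so the initial division is made at the grandchildren's generation.
The descendants' portion (954,000) is divided into 6 shares of 159,000: Teodor, Thandi, Farrukh, Ilse, Perrin, and Florian each take 159,000.

Thandi receives 159,000.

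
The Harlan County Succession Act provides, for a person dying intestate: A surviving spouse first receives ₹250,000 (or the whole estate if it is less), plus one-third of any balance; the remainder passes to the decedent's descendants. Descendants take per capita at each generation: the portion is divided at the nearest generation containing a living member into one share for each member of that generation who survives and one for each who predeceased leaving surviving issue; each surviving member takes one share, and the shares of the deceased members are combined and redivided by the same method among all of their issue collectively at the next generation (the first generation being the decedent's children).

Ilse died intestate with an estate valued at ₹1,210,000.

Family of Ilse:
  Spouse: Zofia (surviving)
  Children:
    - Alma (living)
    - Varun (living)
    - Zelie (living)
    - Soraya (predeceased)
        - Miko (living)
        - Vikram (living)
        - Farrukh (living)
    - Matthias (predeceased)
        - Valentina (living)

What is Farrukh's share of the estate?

Zofia first takes ₹250,000, leaving a balance of ₹960,000. Zofia then takes one-third of the balance (₹320,000), for a total of ₹570,000. The remaining ₹640,000 passes to the descendants.
The descendants' portion (₹640,000) is divided at the children's generation into 5 shares of ₹128,000. Alma, Varun, and Zelie each take ₹128,000. The 2 shares of the deceased (Soraya and Matthias) are combined into a pool of ₹256,000.
That pool (₹256,000) is divided at the grandchildren's generation equally among Miko, Vikram, Farrukh, and Valentina: ₹64,000 each.

Farrukh receives ₹64,000.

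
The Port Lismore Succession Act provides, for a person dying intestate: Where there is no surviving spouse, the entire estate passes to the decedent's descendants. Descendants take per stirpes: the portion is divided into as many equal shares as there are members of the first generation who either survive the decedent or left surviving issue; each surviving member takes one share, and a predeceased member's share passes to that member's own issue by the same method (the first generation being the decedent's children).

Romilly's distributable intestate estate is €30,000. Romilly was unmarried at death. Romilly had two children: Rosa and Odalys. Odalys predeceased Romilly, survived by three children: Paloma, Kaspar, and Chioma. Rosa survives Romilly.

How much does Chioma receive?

The entire €30,000 passes to the descendants.
That amount (€30,000) is divided into 2 shares of €15,000: Rosa takes €15,000; Odalys's €15,000 share passes to Odalys's issue.
Odalys's share (€15,000) is divided into 3 shares of €5,000: Paloma, Kaspar, and Chioma each take €5,000.

Chioma receives €5,000.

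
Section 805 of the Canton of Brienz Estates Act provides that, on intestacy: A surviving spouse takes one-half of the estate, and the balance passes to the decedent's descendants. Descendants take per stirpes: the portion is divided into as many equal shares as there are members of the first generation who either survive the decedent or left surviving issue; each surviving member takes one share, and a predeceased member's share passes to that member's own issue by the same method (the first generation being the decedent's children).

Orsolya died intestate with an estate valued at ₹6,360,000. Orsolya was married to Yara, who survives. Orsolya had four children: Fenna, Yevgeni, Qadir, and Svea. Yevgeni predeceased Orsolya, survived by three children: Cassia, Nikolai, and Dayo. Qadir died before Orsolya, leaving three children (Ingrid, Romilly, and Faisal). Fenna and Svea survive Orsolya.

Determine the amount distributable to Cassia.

Yara takes one-half of ₹6,360,000 = ₹3,180,000. The remaining ₹3,180,000 passes to the descendants.
The descendants' portion (₹3,180,000) is divided into 4 shares of ₹795,000: Fenna and Svea each take ₹795,000; Yevgeni's ₹795,000 share passes to Yevgeni's issue; Qadir's ₹795,000 share passes to Qadir's issue.
Yevgeni's share (₹795,000) is divided into 3 shares of ₹265,000: Cassia, Nikolai, and Dayo each take ₹265,000.
Qadir's share (₹795,000) is divided into 3 shares of ₹265,000: Ingrid, Romilly, and Faisal each take ₹265,000.

Cassia receives ₹265,000.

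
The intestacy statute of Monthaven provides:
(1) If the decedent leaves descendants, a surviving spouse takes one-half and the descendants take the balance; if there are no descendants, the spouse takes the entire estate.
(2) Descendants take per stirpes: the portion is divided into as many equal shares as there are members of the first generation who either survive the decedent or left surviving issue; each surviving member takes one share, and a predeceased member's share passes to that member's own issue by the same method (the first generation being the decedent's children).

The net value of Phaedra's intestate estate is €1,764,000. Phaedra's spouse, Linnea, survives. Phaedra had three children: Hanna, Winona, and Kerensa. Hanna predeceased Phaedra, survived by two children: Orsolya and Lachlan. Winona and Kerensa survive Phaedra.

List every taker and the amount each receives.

Linnea: €882,000; Orsolya: €147,000; Lachlan: €147,000; Winona: €294,000; Kerensa: €294,000

Linnea takes one-half of €1,764,000 = €882,000. The remaining €882,000 passes to the descendants.
The descendants' portion (€882,000) is divided into 3 shares of €294,000: Winona and Kerensa each take €294,000; Hanna's €294,000 share passes to Hanna's issue.
Hanna's share (€294,000) is divided into 2 shares of €147,000: Orsolya and Lachlan each take €147,000.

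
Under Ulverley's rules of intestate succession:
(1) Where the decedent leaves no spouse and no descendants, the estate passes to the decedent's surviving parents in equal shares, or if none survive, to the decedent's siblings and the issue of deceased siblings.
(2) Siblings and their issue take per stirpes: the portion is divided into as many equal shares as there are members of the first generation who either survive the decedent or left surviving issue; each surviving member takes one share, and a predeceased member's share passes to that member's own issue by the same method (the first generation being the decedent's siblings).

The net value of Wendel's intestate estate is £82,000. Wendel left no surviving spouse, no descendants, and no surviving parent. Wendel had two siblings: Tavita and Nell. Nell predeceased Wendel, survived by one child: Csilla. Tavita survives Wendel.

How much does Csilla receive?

The entire £82,000 passes to the siblings and their issue.
That amount (£82,000) is divided into 2 shares of £41,000: Tavita takes £41,000; Nell's £41,000 share passes to Nell's issue.
Nell's share (£41,000) passes entirely to Csilla.

Csilla receives £41,000.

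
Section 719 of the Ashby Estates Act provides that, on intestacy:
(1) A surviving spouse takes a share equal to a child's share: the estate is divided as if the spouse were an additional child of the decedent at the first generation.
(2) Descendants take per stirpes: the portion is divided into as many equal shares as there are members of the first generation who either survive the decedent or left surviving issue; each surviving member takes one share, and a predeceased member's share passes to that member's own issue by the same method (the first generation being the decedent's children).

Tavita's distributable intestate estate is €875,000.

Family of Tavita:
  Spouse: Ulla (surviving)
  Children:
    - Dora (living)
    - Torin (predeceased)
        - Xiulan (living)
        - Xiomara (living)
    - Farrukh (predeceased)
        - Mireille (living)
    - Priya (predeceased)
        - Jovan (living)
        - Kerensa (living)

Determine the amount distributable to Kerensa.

The spouse counts as an additional share at the children's level, so there are 5 primary shares of €175,000. Ulla takes one such share (€175,000).
The children's combined portion (€700,000) is divided into 4 shares of €175,000: Dora takes €175,000; Torin's €175,000 share passes to Torin's issue; Farrukh's €175,000 share passes to Farrukh's issue; Priya's €175,000 share passes to Priya's issue.
Torin's share (€175,000) is divided into 2 shares of €87,500: Xiulan and Xiomara each take €87,500.
Farrukh's share (€175,000) passes entirely to Mireille.
Priya's share (€175,000) is divided into 2 shares of €87,500: Jovan and Kerensa each take €87,500.

Kerensa receives €87,500.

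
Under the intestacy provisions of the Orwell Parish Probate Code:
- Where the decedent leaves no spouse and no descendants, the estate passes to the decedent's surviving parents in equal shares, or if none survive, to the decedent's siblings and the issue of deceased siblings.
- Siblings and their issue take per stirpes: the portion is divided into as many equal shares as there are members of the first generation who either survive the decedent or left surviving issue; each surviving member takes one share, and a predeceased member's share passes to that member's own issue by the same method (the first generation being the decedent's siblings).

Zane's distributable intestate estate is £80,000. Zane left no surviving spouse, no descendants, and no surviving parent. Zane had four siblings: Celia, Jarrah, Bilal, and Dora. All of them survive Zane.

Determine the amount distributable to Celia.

Celia receives £20,000.

The entire £80,000 passes to the siblings and their issue.
That amount (£80,000) is divided into 4 shares of £20,000: Celia, Jarrah, Bilal, and Dora each take £20,000.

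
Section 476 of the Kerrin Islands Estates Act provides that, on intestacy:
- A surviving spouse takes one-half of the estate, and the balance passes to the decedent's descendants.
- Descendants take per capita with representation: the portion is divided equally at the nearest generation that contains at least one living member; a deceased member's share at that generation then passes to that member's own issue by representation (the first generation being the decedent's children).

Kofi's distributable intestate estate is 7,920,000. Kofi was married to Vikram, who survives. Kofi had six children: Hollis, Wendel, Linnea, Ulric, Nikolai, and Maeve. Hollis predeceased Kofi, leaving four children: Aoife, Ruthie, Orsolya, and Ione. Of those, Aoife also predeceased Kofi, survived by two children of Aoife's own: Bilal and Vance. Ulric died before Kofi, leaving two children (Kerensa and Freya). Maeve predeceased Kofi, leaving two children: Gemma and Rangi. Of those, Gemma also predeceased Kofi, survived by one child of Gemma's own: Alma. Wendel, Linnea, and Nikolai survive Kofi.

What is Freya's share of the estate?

Vikram takes one-half of 7,920,000 = 3,960,000. The remaining 3,960,000 passes to the descendants.
The descendants' portion (3,960,000) is divided into 6 shares of 660,000: Wendel, Linnea, and Nikolai each take 660,000; Hollis's 660,000 share passes to Hollis's issue; Ulric's 660,000 share passes to Ulric's issue; Maeve's 660,000 share passes to Maeve's issue.
Hollis's share (660,000) is divided into 4 shares of 165,000: Ruthie, Orsolya, and Ione each take 165,000; Aoife's 165,000 share passes to Aoife's issue.
Aoife's share (165,000) is divided into 2 shares of 82,500: Bilal and Vance each take 82,500.
Ulric's share (660,000) is divided into 2 shares of 330,000: Kerensa and Freya each take 330,000.
Maeve's share (660,000) is divided into 2 shares of 330,000: Rangi takes 330,000; Gemma's 330,000 share passes to Gemma's issue.
Gemma's share (330,000) passes entirely to Alma.

Freya receives 330,000.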